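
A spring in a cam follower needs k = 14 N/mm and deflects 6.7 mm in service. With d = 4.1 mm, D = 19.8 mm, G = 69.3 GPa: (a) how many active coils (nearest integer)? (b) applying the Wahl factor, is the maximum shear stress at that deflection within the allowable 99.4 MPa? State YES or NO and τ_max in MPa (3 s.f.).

N_a = Gd⁴/(8D³k) = (69.3×10³)(4.1⁴)/(8·19.8³·14) = 22.52 → N_a = 23
Actual rate k = Gd⁴/(8D³·23) = 13.711 N/mm
Working load F = kδ = 13.711·6.7 = 91.861 N
C = 19.8/4.1 = 4.8293; K_W = (4C−1)/(4C−4)+0.615/C = 1.3232
τ_max = K_W·8FD/(πd³) = 1.3232·67.202 = 88.923 MPa
τ_max ≤ 99.4 MPa → acceptable

(a) 23 coils; (b) YES, τ_max = 88.9 MPa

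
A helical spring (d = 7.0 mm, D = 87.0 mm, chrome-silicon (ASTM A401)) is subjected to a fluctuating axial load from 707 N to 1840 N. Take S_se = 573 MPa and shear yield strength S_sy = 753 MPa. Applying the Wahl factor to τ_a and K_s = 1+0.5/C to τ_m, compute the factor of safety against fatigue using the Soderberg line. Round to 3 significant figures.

C = D/d = 87.0/7.0 = 12.4286; K_W = (4C−1)/(4C−4)+0.615/C = 1.1151; K_s = 1+0.5/C = 1.0402
F_a = (F_max−F_min)/2 = 566.5 N; F_m = (F_max+F_min)/2 = 1273.5 N
τ_a = K_W·8F_aD/(πd³) = 1.1151 × 365.9 = 408.02 MPa
τ_m = K_s·8F_mD/(πd³) = 1.0402 × 822.55 = 855.64 MPa
Soderberg: 1/n_f = τ_a/S_se + τ_m/S_sy = 408.02/573 + 855.64/753 = 0.71208 + 1.13631 = 1.8484
n_f = 1/1.8484 = 0.541

0.541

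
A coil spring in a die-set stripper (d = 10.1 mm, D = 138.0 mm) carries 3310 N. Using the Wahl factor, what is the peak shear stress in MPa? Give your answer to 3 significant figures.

Spring index C = D/d = 138.0/10.1 = 13.6634
K_W = (4C−1)/(4C−4) + 0.615/C = 53.653/50.653 + 0.0450 = 1.1042
τ₀ = 8FD/(πd³) = 8·3310·138.0/(π·10.1³) = 3.65424e+06/3236.8 = 1129 MPa
τ_max = K·τ₀ = 1.1042 × 1129 = 1246.7 MPa

1250 MPa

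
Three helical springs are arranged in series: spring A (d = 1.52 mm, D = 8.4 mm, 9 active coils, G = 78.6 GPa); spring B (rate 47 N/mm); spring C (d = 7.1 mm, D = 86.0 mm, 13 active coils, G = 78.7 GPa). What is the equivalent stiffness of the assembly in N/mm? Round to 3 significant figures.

k_A = Gd⁴/(8D³N_a) = (78.6×10³)(1.52⁴)/(8·8.4³·9) = 9.8317 N/mm
k_C = Gd⁴/(8D³N_a) = (78.7×10³)(7.1⁴)/(8·86.0³·13) = 3.0233 N/mm
Series: 1/k_eq = 1/9.8317 + 1/47 + 1/3.0233 = 0.45375; k_eq = 2.2038 N/mm

2.20 N/mm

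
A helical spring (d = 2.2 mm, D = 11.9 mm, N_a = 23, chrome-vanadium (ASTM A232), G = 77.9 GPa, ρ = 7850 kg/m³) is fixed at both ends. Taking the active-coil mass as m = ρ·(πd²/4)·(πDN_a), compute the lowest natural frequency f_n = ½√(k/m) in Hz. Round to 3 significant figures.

239 Hz

k = Gd⁴/(8D³N_a) = (77.9×10³)(2.2⁴)/(8·11.9³·23) = 5.8853 N/mm = 5885.3 N/m
Wire length L = πDN_a = π·11.9·23 = 859.85 mm
m = ρ·(πd²/4)·L = 7850 × 3.8013×10⁻⁶ m² × 0.85985 m = 0.025658 kg
f_n = ½√(k/m) = 0.5·√(5885.3/0.025658) = 0.5·√(2.2937e+05) = 239.46 Hz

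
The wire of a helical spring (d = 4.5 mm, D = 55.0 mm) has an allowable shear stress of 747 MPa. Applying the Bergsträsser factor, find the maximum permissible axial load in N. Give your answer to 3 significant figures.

C = D/d = 55.0/4.5 = 12.2222
K_B = (4C+2)/(4C−3) = 50.889/45.889 = 1.1090
τ_max = K·8FD/(πd³) → F_max = τ_allow·πd³/(8DK)
F_max = 747·π·4.5³/(8·55.0·1.1090) = 2.1385e+05/487.94 = 438.27 N

438 N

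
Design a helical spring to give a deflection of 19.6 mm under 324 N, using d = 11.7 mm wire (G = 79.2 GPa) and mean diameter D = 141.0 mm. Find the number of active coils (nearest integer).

4

Required rate k = F/δ = 324/19.6 = 16.531 N/mm
N_a = Gd⁴/(8D³k) = (79.2×10³ × 11.7⁴)/(8 × 141.0³ × 16.531)
    = 1.48412e+09 / 3.70712e+08 = 4.003 → 4 coils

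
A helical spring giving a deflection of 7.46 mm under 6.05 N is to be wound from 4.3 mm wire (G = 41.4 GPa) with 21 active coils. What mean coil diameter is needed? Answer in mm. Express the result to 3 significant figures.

47.0 mm

Required rate k = F/δ = 6.05/7.46 = 0.81099 N/mm
D = (Gd⁴/(8N_a·k))^(1/3) = (41.4×10³·4.3⁴/(8·21·0.81099))^(1/3)
  = (103884)^(1/3) = 47.0092 mm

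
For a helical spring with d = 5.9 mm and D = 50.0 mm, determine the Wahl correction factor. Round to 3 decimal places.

C = D/d = 50.0/5.9 = 8.4746
K_W = (4C−1)/(4C−4) + 0.615/C = 32.898/29.898 + 0.0726 = 1.1729

1.173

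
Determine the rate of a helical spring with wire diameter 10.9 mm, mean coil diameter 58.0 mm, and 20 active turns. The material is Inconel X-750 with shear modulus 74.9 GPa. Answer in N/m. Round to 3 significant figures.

33900 N/m

k = Gd⁴/(8D³N_a) = (74.9×10³ × 10.9⁴) / (8 × 58.0³ × 20)
  = 1.05727e+09 / 3.12179e+07 = 33.868 N/mm = 33868 N/m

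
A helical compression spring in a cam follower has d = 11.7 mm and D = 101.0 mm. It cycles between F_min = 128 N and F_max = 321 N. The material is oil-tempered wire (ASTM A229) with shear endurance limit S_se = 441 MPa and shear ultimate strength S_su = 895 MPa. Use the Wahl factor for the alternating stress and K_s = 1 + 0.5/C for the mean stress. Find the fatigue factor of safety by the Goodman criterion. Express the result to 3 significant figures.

11.9

C = D/d = 101.0/11.7 = 8.6325; K_W = (4C−1)/(4C−4)+0.615/C = 1.1695; K_s = 1+0.5/C = 1.0579
F_a = (F_max−F_min)/2 = 96.5 N; F_m = (F_max+F_min)/2 = 224.5 N
τ_a = K_W·8F_aD/(πd³) = 1.1695 × 15.496 = 18.123 MPa
τ_m = K_s·8F_mD/(πd³) = 1.0579 × 36.051 = 38.139 MPa
Goodman: 1/n_f = τ_a/S_se + τ_m/S_su = 18.123/441 + 38.139/895 = 0.04110 + 0.04261 = 0.083709
n_f = 1/0.083709 = 11.95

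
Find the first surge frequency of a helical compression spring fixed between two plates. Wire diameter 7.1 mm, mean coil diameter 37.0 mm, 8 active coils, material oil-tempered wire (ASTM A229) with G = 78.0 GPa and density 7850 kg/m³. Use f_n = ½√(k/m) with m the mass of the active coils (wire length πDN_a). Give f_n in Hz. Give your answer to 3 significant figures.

230 Hz

k = Gd⁴/(8D³N_a) = (78.0×10³)(7.1⁴)/(8·37.0³·8) = 61.142 N/mm = 61142 N/m
Wire length L = πDN_a = π·37.0·8 = 929.91 mm
m = ρ·(πd²/4)·L = 7850 × 39.592×10⁻⁶ m² × 0.92991 m = 0.28901 kg
f_n = ½√(k/m) = 0.5·√(61142/0.28901) = 0.5·√(2.1156e+05) = 229.98 Hz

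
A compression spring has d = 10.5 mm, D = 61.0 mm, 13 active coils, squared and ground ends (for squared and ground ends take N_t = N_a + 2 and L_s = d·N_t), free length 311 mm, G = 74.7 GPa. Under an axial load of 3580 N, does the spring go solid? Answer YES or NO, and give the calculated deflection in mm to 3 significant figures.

NO, δ = 93.1 mm

k = Gd⁴/(8D³N_a) = (74.7×10³)(10.5⁴)/(8·61.0³·13) = 38.464 N/mm
N_t = 15; L_s = 10.5·15 = 157.5 mm; δ_solid = L₀ − L_s = 311 − 157.5 = 153.5 mm
δ = F/k = 3580/38.464 = 93.074 mm
δ < δ_solid → spring does not go solid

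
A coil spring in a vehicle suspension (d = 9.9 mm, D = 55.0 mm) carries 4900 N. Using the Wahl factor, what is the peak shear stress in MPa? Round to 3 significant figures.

902 MPa

Spring index C = D/d = 55.0/9.9 = 5.5556
K_W = (4C−1)/(4C−4) + 0.615/C = 21.222/18.222 + 0.1107 = 1.2753
τ₀ = 8FD/(πd³) = 8·4900·55.0/(π·9.9³) = 2.156e+06/3048.3 = 707.28 MPa
τ_max = K·τ₀ = 1.2753 × 707.28 = 902.02 MPa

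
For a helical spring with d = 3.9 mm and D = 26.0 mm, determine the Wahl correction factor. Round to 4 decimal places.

C = D/d = 26.0/3.9 = 6.6667
K_W = (4C−1)/(4C−4) + 0.615/C = 25.667/22.667 + 0.0922 = 1.2246

1.2246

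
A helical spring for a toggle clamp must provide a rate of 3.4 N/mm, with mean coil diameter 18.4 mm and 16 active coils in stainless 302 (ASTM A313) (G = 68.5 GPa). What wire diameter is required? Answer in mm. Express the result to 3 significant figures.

2.51 mm

d = (8D³N_a·k / G)^(1/4) = (8·18.4³·16·3.4 / (68.5×10³))^0.25
  = (39.578)^0.25 = 2.5082 mm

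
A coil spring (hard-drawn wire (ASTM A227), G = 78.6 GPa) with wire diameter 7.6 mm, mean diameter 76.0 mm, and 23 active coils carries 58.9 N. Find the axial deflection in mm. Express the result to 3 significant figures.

k = Gd⁴/(8D³N_a) = (78.6×10³)(7.6⁴)/(8·76.0³·23) = 3.2465 N/mm
δ = F/k = 58.9 / 3.2465 = 18.142 mm

18.1 mm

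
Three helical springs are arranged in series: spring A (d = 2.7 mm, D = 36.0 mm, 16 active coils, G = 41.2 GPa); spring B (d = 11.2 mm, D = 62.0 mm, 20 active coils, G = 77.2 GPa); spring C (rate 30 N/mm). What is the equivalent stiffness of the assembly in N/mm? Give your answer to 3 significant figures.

k_A = Gd⁴/(8D³N_a) = (41.2×10³)(2.7⁴)/(8·36.0³·16) = 0.36664 N/mm
k_B = Gd⁴/(8D³N_a) = (77.2×10³)(11.2⁴)/(8·62.0³·20) = 31.856 N/mm
Series: 1/k_eq = 1/0.36664 + 1/31.856 + 1/30 = 2.7922; k_eq = 0.35814 N/mm

0.358 N/mm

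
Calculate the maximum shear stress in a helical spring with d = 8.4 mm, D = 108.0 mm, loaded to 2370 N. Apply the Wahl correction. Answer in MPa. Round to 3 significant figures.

1220 MPa

Spring index C = D/d = 108.0/8.4 = 12.8571
K_W = (4C−1)/(4C−4) + 0.615/C = 50.429/47.429 + 0.0478 = 1.1111
τ₀ = 8FD/(πd³) = 8·2370·108.0/(π·8.4³) = 2.04768e+06/1862 = 1099.7 MPa
τ_max = K·τ₀ = 1.1111 × 1099.7 = 1221.9 MPa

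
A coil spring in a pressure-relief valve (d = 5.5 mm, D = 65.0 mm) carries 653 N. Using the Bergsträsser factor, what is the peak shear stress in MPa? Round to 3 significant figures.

723 MPa

Spring index C = D/d = 65.0/5.5 = 11.8182
K_B = (4C+2)/(4C−3) = 49.273/44.273 = 1.1129
τ₀ = 8FD/(πd³) = 8·653·65.0/(π·5.5³) = 339560/522.68 = 649.65 MPa
τ_max = K·τ₀ = 1.1129 × 649.65 = 723.02 MPa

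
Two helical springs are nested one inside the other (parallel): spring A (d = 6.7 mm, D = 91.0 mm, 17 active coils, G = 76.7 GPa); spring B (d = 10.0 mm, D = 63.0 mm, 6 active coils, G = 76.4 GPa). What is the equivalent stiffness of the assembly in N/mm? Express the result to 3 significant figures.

65.2 N/mm

k_A = Gd⁴/(8D³N_a) = (76.7×10³)(6.7⁴)/(8·91.0³·17) = 1.5081 N/mm
k_B = Gd⁴/(8D³N_a) = (76.4×10³)(10.0⁴)/(8·63.0³·6) = 63.655 N/mm
Parallel: k_eq = 1.5081 + 63.655 = 65.163 N/mm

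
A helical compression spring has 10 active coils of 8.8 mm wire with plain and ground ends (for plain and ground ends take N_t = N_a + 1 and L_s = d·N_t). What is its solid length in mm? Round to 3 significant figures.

plain and ground ends: N_t = N_a + 1 = 10 + 1 = 11
L_s = d·N_t = 8.8 × 11 = 96.8 mm

96.8 mm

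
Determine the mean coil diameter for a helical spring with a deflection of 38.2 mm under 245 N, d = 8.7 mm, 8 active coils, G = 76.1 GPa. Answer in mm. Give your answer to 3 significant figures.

Required rate k = F/δ = 245/38.2 = 6.4136 N/mm
D = (Gd⁴/(8N_a·k))^(1/3) = (76.1×10³·8.7⁴/(8·8·6.4136))^(1/3)
  = (1.06213e+06)^(1/3) = 102.0296 mm

102 mm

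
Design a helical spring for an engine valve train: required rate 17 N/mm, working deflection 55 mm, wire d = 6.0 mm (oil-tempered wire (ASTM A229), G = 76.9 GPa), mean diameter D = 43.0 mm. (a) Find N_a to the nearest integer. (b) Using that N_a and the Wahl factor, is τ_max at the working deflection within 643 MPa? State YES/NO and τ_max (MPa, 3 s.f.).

N_a = Gd⁴/(8D³k) = (76.9×10³)(6.0⁴)/(8·43.0³·17) = 9.217 → N_a = 9
Actual rate k = Gd⁴/(8D³·9) = 17.41 N/mm
Working load F = kδ = 17.41·55 = 957.54 N
C = 43.0/6.0 = 7.1667; K_W = (4C−1)/(4C−4)+0.615/C = 1.2074
τ_max = K_W·8FD/(πd³) = 1.2074·485.41 = 586.1 MPa
τ_max ≤ 643 MPa → acceptable

(a) 9 coils; (b) YES, τ_max = 586 MPa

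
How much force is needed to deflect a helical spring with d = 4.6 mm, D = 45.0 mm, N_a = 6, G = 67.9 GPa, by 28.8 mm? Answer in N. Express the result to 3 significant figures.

200 N

k = Gd⁴/(8D³N_a) = (67.9×10³)(4.6⁴)/(8·45.0³·6) = 6.9506 N/mm
F = k·δ = 6.9506 × 28.8 = 200.18 N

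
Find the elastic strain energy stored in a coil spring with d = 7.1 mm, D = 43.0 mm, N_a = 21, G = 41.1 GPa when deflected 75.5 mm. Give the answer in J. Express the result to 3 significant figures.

22.3 J

k = Gd⁴/(8D³N_a) = (41.1×10³)(7.1⁴)/(8·43.0³·21) = 7.8192 N/mm
U = ½kδ² = 0.5 × 7.8192 × 75.5² = 22286 N·mm = 22.286 J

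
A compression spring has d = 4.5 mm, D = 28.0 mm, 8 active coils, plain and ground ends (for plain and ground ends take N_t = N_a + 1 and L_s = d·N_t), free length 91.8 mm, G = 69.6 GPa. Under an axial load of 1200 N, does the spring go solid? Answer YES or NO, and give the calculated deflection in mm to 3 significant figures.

k = Gd⁴/(8D³N_a) = (69.6×10³)(4.5⁴)/(8·28.0³·8) = 20.314 N/mm
N_t = 9; L_s = 4.5·9 = 40.5 mm; δ_solid = L₀ − L_s = 91.8 − 40.5 = 51.3 mm
δ = F/k = 1200/20.314 = 59.071 mm
δ ≥ δ_solid → spring goes solid

YES, δ = 59.1 mm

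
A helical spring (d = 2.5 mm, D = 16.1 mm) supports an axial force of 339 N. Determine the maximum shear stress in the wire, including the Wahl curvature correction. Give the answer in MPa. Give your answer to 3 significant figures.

Spring index C = D/d = 16.1/2.5 = 6.4400
K_W = (4C−1)/(4C−4) + 0.615/C = 24.760/21.760 + 0.0955 = 1.2334
τ₀ = 8FD/(πd³) = 8·339·16.1/(π·2.5³) = 43663.2/49.087 = 889.5 MPa
τ_max = K·τ₀ = 1.2334 × 889.5 = 1097.1 MPa

1100 MPa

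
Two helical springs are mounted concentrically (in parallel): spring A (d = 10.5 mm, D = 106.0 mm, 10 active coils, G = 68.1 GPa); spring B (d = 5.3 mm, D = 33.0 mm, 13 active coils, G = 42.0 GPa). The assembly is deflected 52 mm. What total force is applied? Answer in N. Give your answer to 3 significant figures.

913 N

k_A = Gd⁴/(8D³N_a) = (68.1×10³)(10.5⁴)/(8·106.0³·10) = 8.6875 N/mm
k_B = Gd⁴/(8D³N_a) = (42.0×10³)(5.3⁴)/(8·33.0³·13) = 8.867 N/mm
Parallel: k_eq = 8.6875 + 8.867 = 17.555 N/mm
F = k_eq·δ = 17.555·52 = 912.84 N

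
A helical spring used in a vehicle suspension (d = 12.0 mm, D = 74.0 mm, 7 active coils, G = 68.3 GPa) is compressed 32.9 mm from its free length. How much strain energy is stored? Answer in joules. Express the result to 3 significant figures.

k = Gd⁴/(8D³N_a) = (68.3×10³)(12.0⁴)/(8·74.0³·7) = 62.411 N/mm
U = ½kδ² = 0.5 × 62.411 × 32.9² = 33777 N·mm = 33.777 J

33.8 J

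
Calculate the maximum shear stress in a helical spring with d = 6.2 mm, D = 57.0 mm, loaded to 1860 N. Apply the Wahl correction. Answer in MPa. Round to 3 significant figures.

Spring index C = D/d = 57.0/6.2 = 9.1935
K_W = (4C−1)/(4C−4) + 0.615/C = 35.774/32.774 + 0.0669 = 1.1584
τ₀ = 8FD/(πd³) = 8·1860·57.0/(π·6.2³) = 848160/748.73 = 1132.8 MPa
τ_max = K·τ₀ = 1.1584 × 1132.8 = 1312.3 MPa

1310 MPa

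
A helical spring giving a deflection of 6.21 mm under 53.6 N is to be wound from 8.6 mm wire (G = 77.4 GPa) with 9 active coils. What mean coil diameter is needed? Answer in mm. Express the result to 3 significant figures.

Required rate k = F/δ = 53.6/6.21 = 8.6312 N/mm
D = (Gd⁴/(8N_a·k))^(1/3) = (77.4×10³·8.6⁴/(8·9·8.6312))^(1/3)
  = (681285)^(1/3) = 87.9920 mm

88.0 mm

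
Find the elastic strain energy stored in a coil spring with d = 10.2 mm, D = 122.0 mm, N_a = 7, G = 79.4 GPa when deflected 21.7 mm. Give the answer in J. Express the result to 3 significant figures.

1.99 J

k = Gd⁴/(8D³N_a) = (79.4×10³)(10.2⁴)/(8·122.0³·7) = 8.4519 N/mm
U = ½kδ² = 0.5 × 8.4519 × 21.7² = 1990 N·mm = 1.99 J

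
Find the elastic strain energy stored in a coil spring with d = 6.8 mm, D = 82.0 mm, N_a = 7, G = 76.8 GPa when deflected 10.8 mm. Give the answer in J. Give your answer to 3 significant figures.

k = Gd⁴/(8D³N_a) = (76.8×10³)(6.8⁴)/(8·82.0³·7) = 5.3182 N/mm
U = ½kδ² = 0.5 × 5.3182 × 10.8² = 310.16 N·mm = 0.31016 J

0.310 J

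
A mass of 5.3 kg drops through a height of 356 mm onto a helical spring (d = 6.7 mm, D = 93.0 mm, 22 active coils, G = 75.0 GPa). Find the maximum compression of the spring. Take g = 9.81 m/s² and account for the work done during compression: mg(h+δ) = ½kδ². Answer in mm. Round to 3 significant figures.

241 mm

k = Gd⁴/(8D³N_a) = (75.0×10³)(6.7⁴)/(8·93.0³·22) = 1.0676 N/mm
W = mg = 5.3 × 9.81 = 51.993 N
½kδ² − Wδ − Wh = 0 → δ = (W + √(W² + 2kWh))/k
δ = (51.993 + √(2703.3 + 39520.6))/1.0676 = (51.993 + 205.48)/1.0676 = 241.18 mm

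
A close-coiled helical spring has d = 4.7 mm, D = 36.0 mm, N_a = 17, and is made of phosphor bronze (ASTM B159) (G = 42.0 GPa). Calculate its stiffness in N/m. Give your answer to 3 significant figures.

3230 N/m

k = Gd⁴/(8D³N_a) = (42.0×10³ × 4.7⁴) / (8 × 36.0³ × 17)
  = 2.04947e+07 / 6.34522e+06 = 3.2299 N/mm = 3229.9 N/m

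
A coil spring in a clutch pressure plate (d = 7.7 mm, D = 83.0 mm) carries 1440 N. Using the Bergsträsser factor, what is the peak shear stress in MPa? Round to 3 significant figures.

Spring index C = D/d = 83.0/7.7 = 10.7792
K_B = (4C+2)/(4C−3) = 45.117/40.117 = 1.1246
τ₀ = 8FD/(πd³) = 8·1440·83.0/(π·7.7³) = 956160/1434.2 = 666.67 MPa
τ_max = K·τ₀ = 1.1246 × 666.67 = 749.76 MPa

750 MPa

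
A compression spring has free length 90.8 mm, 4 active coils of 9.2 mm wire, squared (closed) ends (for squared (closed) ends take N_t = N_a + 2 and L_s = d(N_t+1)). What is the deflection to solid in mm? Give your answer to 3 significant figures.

N_t = 6; L_s = 9.2·7 = 64.4 mm
δ_solid = L₀ − L_s = 90.8 − 64.4 = 26.4 mm

26.4 mm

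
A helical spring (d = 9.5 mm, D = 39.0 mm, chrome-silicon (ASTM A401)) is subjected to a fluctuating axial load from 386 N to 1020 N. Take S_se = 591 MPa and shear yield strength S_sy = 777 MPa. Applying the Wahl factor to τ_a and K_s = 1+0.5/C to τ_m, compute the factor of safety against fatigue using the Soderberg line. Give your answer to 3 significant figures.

4.90

C = D/d = 39.0/9.5 = 4.1053; K_W = (4C−1)/(4C−4)+0.615/C = 1.3913; K_s = 1+0.5/C = 1.1218
F_a = (F_max−F_min)/2 = 317 N; F_m = (F_max+F_min)/2 = 703 N
τ_a = K_W·8F_aD/(πd³) = 1.3913 × 36.719 = 51.089 MPa
τ_m = K_s·8F_mD/(πd³) = 1.1218 × 81.431 = 91.349 MPa
Soderberg: 1/n_f = τ_a/S_se + τ_m/S_sy = 51.089/591 + 91.349/777 = 0.08644 + 0.11757 = 0.20401
n_f = 1/0.20401 = 4.902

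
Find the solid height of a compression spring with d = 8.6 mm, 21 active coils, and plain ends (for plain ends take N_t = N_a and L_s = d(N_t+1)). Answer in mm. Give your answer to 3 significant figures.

189 mm

plain ends: N_t = N_a = 21
L_s = d·(N_t+1) = 8.6 × 22 = 189.2 mm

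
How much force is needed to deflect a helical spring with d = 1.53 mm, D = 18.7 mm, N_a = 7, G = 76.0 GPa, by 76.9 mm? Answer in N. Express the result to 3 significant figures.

87.5 N

k = Gd⁴/(8D³N_a) = (76.0×10³)(1.53⁴)/(8·18.7³·7) = 1.1373 N/mm
F = k·δ = 1.1373 × 76.9 = 87.457 N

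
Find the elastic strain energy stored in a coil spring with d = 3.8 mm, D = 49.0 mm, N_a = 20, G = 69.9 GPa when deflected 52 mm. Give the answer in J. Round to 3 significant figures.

1.05 J

k = Gd⁴/(8D³N_a) = (69.9×10³)(3.8⁴)/(8·49.0³·20) = 0.77429 N/mm
U = ½kδ² = 0.5 × 0.77429 × 52² = 1046.8 N·mm = 1.0468 J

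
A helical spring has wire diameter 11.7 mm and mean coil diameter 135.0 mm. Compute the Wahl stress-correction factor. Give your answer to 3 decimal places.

C = D/d = 135.0/11.7 = 11.5385
K_W = (4C−1)/(4C−4) + 0.615/C = 45.154/42.154 + 0.0533 = 1.1245

1.124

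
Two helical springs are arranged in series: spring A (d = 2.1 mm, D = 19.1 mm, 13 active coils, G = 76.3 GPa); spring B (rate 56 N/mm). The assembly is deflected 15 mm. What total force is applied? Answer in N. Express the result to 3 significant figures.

29.6 N

k_A = Gd⁴/(8D³N_a) = (76.3×10³)(2.1⁴)/(8·19.1³·13) = 2.0477 N/mm
Series: 1/k_eq = 1/2.0477 + 1/56 = 0.50621; k_eq = 1.9755 N/mm
F = k_eq·δ = 1.9755·15 = 29.632 N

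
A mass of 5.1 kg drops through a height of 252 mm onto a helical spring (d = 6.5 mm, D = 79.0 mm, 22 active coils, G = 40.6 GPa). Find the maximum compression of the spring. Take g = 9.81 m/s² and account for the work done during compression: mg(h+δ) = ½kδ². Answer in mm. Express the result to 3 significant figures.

244 mm

k = Gd⁴/(8D³N_a) = (40.6×10³)(6.5⁴)/(8·79.0³·22) = 0.83519 N/mm
W = mg = 5.1 × 9.81 = 50.031 N
½kδ² − Wδ − Wh = 0 → δ = (W + √(W² + 2kWh))/k
δ = (50.031 + √(2503.1 + 21059.8))/0.83519 = (50.031 + 153.5)/0.83519 = 243.7 mm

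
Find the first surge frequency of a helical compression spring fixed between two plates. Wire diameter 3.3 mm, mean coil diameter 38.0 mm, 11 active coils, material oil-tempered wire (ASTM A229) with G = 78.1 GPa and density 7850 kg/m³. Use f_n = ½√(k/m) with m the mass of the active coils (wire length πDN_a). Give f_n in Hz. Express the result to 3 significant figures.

k = Gd⁴/(8D³N_a) = (78.1×10³)(3.3⁴)/(8·38.0³·11) = 1.9181 N/mm = 1918.1 N/m
Wire length L = πDN_a = π·38.0·11 = 1313.2 mm
m = ρ·(πd²/4)·L = 7850 × 8.553×10⁻⁶ m² × 1.3132 m = 0.088169 kg
f_n = ½√(k/m) = 0.5·√(1918.1/0.088169) = 0.5·√(21755) = 73.748 Hz

73.7 Hz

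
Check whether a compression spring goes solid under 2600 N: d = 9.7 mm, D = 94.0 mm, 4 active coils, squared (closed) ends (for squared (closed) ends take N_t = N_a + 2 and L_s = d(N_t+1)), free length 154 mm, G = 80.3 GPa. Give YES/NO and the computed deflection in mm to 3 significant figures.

k = Gd⁴/(8D³N_a) = (80.3×10³)(9.7⁴)/(8·94.0³·4) = 26.747 N/mm
N_t = 6; L_s = 9.7·7 = 67.9 mm; δ_solid = L₀ − L_s = 154 − 67.9 = 86.1 mm
δ = F/k = 2600/26.747 = 97.209 mm
δ ≥ δ_solid → spring goes solid

YES, δ = 97.2 mm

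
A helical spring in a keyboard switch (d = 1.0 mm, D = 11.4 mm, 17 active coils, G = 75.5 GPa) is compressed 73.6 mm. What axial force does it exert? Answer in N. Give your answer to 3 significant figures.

27.6 N

k = Gd⁴/(8D³N_a) = (75.5×10³)(1.0⁴)/(8·11.4³·17) = 0.37471 N/mm
F = k·δ = 0.37471 × 73.6 = 27.579 N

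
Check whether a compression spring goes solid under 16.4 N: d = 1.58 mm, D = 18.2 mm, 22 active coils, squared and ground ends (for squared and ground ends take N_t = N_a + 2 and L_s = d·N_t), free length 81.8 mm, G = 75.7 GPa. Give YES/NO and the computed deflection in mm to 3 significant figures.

NO, δ = 36.9 mm

k = Gd⁴/(8D³N_a) = (75.7×10³)(1.58⁴)/(8·18.2³·22) = 0.44463 N/mm
N_t = 24; L_s = 1.58·24 = 37.92 mm; δ_solid = L₀ − L_s = 81.8 − 37.92 = 43.88 mm
δ = F/k = 16.4/0.44463 = 36.885 mm
δ < δ_solid → spring does not go solid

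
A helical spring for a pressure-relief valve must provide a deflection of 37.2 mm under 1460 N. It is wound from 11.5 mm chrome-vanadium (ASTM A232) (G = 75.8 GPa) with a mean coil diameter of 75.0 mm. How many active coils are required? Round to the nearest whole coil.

Required rate k = F/δ = 1460/37.2 = 39.247 N/mm
N_a = Gd⁴/(8D³k) = (75.8×10³ × 11.5⁴)/(8 × 75.0³ × 39.247)
    = 1.32575e+09 / 1.3246e+08 = 10.01 → 10 coils

10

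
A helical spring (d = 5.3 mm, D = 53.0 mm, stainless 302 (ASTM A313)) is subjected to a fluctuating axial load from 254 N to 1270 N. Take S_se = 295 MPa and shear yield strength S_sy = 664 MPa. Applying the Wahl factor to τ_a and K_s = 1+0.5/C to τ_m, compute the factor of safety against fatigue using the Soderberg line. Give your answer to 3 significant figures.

C = D/d = 53.0/5.3 = 10.0000; K_W = (4C−1)/(4C−4)+0.615/C = 1.1448; K_s = 1+0.5/C = 1.0500
F_a = (F_max−F_min)/2 = 508 N; F_m = (F_max+F_min)/2 = 762 N
τ_a = K_W·8F_aD/(πd³) = 1.1448 × 460.52 = 527.22 MPa
τ_m = K_s·8F_mD/(πd³) = 1.0500 × 690.79 = 725.32 MPa
Soderberg: 1/n_f = τ_a/S_se + τ_m/S_sy = 527.22/295 + 725.32/664 = 1.78720 + 1.09236 = 2.8796
n_f = 1/2.8796 = 0.3473

0.347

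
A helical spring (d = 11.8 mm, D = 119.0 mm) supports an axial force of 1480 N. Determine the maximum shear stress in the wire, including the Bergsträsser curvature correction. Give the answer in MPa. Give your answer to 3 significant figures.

Spring index C = D/d = 119.0/11.8 = 10.0847
K_B = (4C+2)/(4C−3) = 42.339/37.339 = 1.1339
τ₀ = 8FD/(πd³) = 8·1480·119.0/(π·11.8³) = 1.40896e+06/5161.7 = 272.96 MPa
τ_max = K·τ₀ = 1.1339 × 272.96 = 309.51 MPa

310 MPa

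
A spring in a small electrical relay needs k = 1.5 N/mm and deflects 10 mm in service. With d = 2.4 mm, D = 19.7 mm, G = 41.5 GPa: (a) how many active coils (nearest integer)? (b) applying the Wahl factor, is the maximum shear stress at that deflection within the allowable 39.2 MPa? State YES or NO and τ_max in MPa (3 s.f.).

(a) 15 coils; (b) NO, τ_max = 64.2 MPa

N_a = Gd⁴/(8D³k) = (41.5×10³)(2.4⁴)/(8·19.7³·1.5) = 15.01 → N_a = 15
Actual rate k = Gd⁴/(8D³·15) = 1.5008 N/mm
Working load F = kδ = 1.5008·10 = 15.008 N
C = 19.7/2.4 = 8.2083; K_W = (4C−1)/(4C−4)+0.615/C = 1.1790
τ_max = K_W·8FD/(πd³) = 1.1790·54.461 = 64.208 MPa
τ_max > 39.2 MPa → exceeds allowable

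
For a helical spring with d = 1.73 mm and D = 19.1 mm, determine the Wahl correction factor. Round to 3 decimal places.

1.130

C = D/d = 19.1/1.73 = 11.0405
K_W = (4C−1)/(4C−4) + 0.615/C = 43.162/40.162 + 0.0557 = 1.1304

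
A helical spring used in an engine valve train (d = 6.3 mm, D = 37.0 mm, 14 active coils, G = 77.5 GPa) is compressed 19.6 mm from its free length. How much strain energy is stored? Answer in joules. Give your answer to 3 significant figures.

4.13 J

k = Gd⁴/(8D³N_a) = (77.5×10³)(6.3⁴)/(8·37.0³·14) = 21.52 N/mm
U = ½kδ² = 0.5 × 21.52 × 19.6² = 4133.5 N·mm = 4.1335 J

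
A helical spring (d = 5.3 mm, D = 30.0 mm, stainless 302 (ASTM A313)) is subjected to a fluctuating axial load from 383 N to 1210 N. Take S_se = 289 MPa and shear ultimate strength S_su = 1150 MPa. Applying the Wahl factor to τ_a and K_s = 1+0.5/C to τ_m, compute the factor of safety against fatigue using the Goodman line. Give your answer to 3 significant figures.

C = D/d = 30.0/5.3 = 5.6604; K_W = (4C−1)/(4C−4)+0.615/C = 1.2696; K_s = 1+0.5/C = 1.0883
F_a = (F_max−F_min)/2 = 413.5 N; F_m = (F_max+F_min)/2 = 796.5 N
τ_a = K_W·8F_aD/(πd³) = 1.2696 × 212.18 = 269.38 MPa
τ_m = K_s·8F_mD/(πd³) = 1.0883 × 408.71 = 444.82 MPa
Goodman: 1/n_f = τ_a/S_se + τ_m/S_su = 269.38/289 + 444.82/1150 = 0.93212 + 0.38680 = 1.3189
n_f = 1/1.3189 = 0.7582

0.758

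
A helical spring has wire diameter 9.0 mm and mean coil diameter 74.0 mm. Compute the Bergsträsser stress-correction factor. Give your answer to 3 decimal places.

1.167

C = D/d = 74.0/9.0 = 8.2222
K_B = (4C+2)/(4C−3) = 34.889/29.889 = 1.1673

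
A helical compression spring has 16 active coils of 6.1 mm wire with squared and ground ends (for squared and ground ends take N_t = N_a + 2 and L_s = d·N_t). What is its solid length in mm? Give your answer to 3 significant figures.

squared and ground ends: N_t = N_a + 2 = 16 + 2 = 18
L_s = d·N_t = 6.1 × 18 = 109.8 mm

110 mm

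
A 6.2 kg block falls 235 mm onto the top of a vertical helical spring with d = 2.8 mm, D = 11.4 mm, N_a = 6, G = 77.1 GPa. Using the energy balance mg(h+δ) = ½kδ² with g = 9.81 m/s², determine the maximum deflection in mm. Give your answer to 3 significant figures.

k = Gd⁴/(8D³N_a) = (77.1×10³)(2.8⁴)/(8·11.4³·6) = 66.639 N/mm
W = mg = 6.2 × 9.81 = 60.822 N
½kδ² − Wδ − Wh = 0 → δ = (W + √(W² + 2kWh))/k
δ = (60.822 + √(3699.3 + 1.90497e+06))/66.639 = (60.822 + 1381.5)/66.639 = 21.644 mm

21.6 mm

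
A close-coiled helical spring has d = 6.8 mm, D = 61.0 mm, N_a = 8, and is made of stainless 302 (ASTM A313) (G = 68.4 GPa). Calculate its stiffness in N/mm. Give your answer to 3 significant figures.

10.1 N/mm

k = Gd⁴/(8D³N_a) = (68.4×10³ × 6.8⁴) / (8 × 61.0³ × 8)
  = 1.46249e+08 / 1.45268e+07 = 10.068 N/mm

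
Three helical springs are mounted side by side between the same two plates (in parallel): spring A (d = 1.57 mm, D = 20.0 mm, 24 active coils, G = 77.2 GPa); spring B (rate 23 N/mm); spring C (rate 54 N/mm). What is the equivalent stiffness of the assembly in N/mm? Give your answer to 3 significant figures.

k_A = Gd⁴/(8D³N_a) = (77.2×10³)(1.57⁴)/(8·20.0³·24) = 0.30537 N/mm
Parallel: k_eq = 0.30537 + 23 + 54 = 77.305 N/mm

77.3 N/mm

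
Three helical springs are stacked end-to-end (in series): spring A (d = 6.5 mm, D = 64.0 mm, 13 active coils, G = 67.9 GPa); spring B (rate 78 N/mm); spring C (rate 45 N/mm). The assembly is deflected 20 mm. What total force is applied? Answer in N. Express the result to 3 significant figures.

76.9 N

k_A = Gd⁴/(8D³N_a) = (67.9×10³)(6.5⁴)/(8·64.0³·13) = 4.4458 N/mm
Series: 1/k_eq = 1/4.4458 + 1/78 + 1/45 = 0.25997; k_eq = 3.8465 N/mm
F = k_eq·δ = 3.8465·20 = 76.931 N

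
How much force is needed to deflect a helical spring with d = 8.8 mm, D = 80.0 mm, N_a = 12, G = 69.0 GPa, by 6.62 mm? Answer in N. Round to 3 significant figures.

k = Gd⁴/(8D³N_a) = (69.0×10³)(8.8⁴)/(8·80.0³·12) = 8.4186 N/mm
F = k·δ = 8.4186 × 6.62 = 55.731 N

55.7 N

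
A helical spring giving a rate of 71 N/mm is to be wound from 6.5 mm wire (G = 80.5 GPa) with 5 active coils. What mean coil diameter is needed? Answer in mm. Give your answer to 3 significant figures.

37.0 mm

D = (Gd⁴/(8N_a·k))^(1/3) = (80.5×10³·6.5⁴/(8·5·71))^(1/3)
  = (50597.7)^(1/3) = 36.9865 mm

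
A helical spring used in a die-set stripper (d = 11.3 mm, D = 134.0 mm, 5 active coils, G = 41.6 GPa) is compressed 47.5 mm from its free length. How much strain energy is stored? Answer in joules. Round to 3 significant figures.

7.95 J

k = Gd⁴/(8D³N_a) = (41.6×10³)(11.3⁴)/(8·134.0³·5) = 7.0475 N/mm
U = ½kδ² = 0.5 × 7.0475 × 47.5² = 7950.4 N·mm = 7.9504 J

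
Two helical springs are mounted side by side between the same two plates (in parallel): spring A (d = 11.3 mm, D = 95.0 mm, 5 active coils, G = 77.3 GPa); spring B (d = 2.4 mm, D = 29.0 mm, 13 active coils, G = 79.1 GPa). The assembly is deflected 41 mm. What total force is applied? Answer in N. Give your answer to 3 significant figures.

1550 N

k_A = Gd⁴/(8D³N_a) = (77.3×10³)(11.3⁴)/(8·95.0³·5) = 36.75 N/mm
k_B = Gd⁴/(8D³N_a) = (79.1×10³)(2.4⁴)/(8·29.0³·13) = 1.0347 N/mm
Parallel: k_eq = 36.75 + 1.0347 = 37.785 N/mm
F = k_eq·δ = 37.785·41 = 1549.2 N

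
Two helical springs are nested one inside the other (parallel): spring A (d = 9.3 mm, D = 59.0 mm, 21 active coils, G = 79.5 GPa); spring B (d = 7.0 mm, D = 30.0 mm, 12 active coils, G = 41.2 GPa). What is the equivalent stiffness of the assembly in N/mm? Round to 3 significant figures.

k_A = Gd⁴/(8D³N_a) = (79.5×10³)(9.3⁴)/(8·59.0³·21) = 17.236 N/mm
k_B = Gd⁴/(8D³N_a) = (41.2×10³)(7.0⁴)/(8·30.0³·12) = 38.164 N/mm
Parallel: k_eq = 17.236 + 38.164 = 55.4 N/mm

55.4 N/mm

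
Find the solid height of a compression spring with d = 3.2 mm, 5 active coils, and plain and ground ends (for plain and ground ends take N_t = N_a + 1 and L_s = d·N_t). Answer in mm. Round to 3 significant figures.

19.2 mm

plain and ground ends: N_t = N_a + 1 = 5 + 1 = 6
L_s = d·N_t = 3.2 × 6 = 19.2 mm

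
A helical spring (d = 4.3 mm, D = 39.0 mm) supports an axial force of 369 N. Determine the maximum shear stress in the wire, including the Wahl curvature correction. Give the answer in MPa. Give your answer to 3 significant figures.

535 MPa

Spring index C = D/d = 39.0/4.3 = 9.0698
K_W = (4C−1)/(4C−4) + 0.615/C = 35.279/32.279 + 0.0678 = 1.1607
τ₀ = 8FD/(πd³) = 8·369·39.0/(π·4.3³) = 115128/249.78 = 460.92 MPa
τ_max = K·τ₀ = 1.1607 × 460.92 = 535.01 MPa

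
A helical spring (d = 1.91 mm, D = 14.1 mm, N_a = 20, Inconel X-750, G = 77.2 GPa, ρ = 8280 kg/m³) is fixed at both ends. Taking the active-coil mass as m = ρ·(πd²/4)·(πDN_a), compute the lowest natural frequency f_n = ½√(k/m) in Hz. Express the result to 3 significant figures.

165 Hz

k = Gd⁴/(8D³N_a) = (77.2×10³)(1.91⁴)/(8·14.1³·20) = 2.2907 N/mm = 2290.7 N/m
Wire length L = πDN_a = π·14.1·20 = 885.93 mm
m = ρ·(πd²/4)·L = 8280 × 2.8652×10⁻⁶ m² × 0.88593 m = 0.021018 kg
f_n = ½√(k/m) = 0.5·√(2290.7/0.021018) = 0.5·√(1.0899e+05) = 165.07 Hz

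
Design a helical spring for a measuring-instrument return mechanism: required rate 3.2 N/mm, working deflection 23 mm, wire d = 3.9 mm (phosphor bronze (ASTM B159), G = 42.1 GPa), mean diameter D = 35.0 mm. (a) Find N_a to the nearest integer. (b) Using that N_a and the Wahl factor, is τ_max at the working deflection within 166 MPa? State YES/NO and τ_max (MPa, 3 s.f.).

N_a = Gd⁴/(8D³k) = (42.1×10³)(3.9⁴)/(8·35.0³·3.2) = 8.874 → N_a = 9
Actual rate k = Gd⁴/(8D³·9) = 3.155 N/mm
Working load F = kδ = 3.155·23 = 72.566 N
C = 35.0/3.9 = 8.9744; K_W = (4C−1)/(4C−4)+0.615/C = 1.1626
τ_max = K_W·8FD/(πd³) = 1.1626·109.03 = 126.76 MPa
τ_max ≤ 166 MPa → acceptable

(a) 9 coils; (b) YES, τ_max = 127 MPa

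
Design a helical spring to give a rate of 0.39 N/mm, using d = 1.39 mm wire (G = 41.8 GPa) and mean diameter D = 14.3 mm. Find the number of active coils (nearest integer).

N_a = Gd⁴/(8D³k) = (41.8×10³ × 1.39⁴)/(8 × 14.3³ × 0.39)
    = 156040 / 9123.53 = 17.1 → 17 coils

17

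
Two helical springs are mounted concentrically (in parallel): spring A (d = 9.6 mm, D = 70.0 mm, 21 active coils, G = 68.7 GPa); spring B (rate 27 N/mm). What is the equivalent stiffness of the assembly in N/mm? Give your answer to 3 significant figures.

37.1 N/mm

k_A = Gd⁴/(8D³N_a) = (68.7×10³)(9.6⁴)/(8·70.0³·21) = 10.126 N/mm
Parallel: k_eq = 10.126 + 27 = 37.126 N/mm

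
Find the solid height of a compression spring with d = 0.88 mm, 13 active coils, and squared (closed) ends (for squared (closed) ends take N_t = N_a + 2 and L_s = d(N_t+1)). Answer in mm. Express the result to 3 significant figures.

14.1 mm

squared (closed) ends: N_t = N_a + 2 = 13 + 2 = 15
L_s = d·(N_t+1) = 0.88 × 16 = 14.08 mm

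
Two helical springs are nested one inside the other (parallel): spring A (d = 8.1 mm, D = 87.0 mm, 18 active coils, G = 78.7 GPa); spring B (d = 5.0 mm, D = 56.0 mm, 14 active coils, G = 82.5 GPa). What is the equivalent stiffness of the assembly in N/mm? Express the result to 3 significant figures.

k_A = Gd⁴/(8D³N_a) = (78.7×10³)(8.1⁴)/(8·87.0³·18) = 3.5727 N/mm
k_B = Gd⁴/(8D³N_a) = (82.5×10³)(5.0⁴)/(8·56.0³·14) = 2.6215 N/mm
Parallel: k_eq = 3.5727 + 2.6215 = 6.1942 N/mm

6.19 N/mm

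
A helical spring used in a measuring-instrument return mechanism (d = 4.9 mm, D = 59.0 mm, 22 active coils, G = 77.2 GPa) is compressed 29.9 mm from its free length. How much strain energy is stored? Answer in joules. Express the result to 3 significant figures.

0.550 J

k = Gd⁴/(8D³N_a) = (77.2×10³)(4.9⁴)/(8·59.0³·22) = 1.2312 N/mm
U = ½kδ² = 0.5 × 1.2312 × 29.9² = 550.36 N·mm = 0.55036 J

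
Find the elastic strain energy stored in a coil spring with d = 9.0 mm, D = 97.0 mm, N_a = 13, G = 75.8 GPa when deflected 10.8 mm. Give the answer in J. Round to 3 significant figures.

k = Gd⁴/(8D³N_a) = (75.8×10³)(9.0⁴)/(8·97.0³·13) = 5.2395 N/mm
U = ½kδ² = 0.5 × 5.2395 × 10.8² = 305.57 N·mm = 0.30557 J

0.306 J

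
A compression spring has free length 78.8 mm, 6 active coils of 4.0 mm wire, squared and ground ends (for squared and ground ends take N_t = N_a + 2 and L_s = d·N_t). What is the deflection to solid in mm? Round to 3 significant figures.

N_t = 8; L_s = 4.0·8 = 32 mm
δ_solid = L₀ − L_s = 78.8 − 32 = 46.8 mm

46.8 mm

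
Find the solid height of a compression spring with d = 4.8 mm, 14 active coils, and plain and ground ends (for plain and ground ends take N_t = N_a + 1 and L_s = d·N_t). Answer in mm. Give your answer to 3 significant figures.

72.0 mm

plain and ground ends: N_t = N_a + 1 = 14 + 1 = 15
L_s = d·N_t = 4.8 × 15 = 72 mm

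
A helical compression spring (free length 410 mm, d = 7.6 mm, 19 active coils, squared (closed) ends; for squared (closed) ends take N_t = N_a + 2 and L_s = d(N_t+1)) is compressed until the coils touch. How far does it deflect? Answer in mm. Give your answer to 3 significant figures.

N_t = 21; L_s = 7.6·22 = 167.2 mm
δ_solid = L₀ − L_s = 410 − 167.2 = 242.8 mm

243 mm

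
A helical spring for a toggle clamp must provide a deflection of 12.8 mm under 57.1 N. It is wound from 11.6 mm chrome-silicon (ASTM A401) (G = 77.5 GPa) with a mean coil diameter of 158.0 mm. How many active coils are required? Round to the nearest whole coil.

10

Required rate k = F/δ = 57.1/12.8 = 4.4609 N/mm
N_a = Gd⁴/(8D³k) = (77.5×10³ × 11.6⁴)/(8 × 158.0³ × 4.4609)
    = 1.40325e+09 / 1.40763e+08 = 9.969 → 10 coils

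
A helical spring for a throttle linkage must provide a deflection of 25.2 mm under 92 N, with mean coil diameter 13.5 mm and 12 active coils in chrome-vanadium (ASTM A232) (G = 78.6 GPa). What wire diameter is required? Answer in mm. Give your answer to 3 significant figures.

Required rate k = F/δ = 92/25.2 = 3.6508 N/mm
d = (8D³N_a·k / G)^(1/4) = (8·13.5³·12·3.6508 / (78.6×10³))^0.25
  = (10.971)^0.25 = 1.8199 mm

1.82 mm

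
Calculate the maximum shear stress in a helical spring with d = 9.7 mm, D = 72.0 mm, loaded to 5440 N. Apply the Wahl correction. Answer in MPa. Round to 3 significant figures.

1310 MPa

Spring index C = D/d = 72.0/9.7 = 7.4227
K_W = (4C−1)/(4C−4) + 0.615/C = 28.691/25.691 + 0.0829 = 1.1996
τ₀ = 8FD/(πd³) = 8·5440·72.0/(π·9.7³) = 3.13344e+06/2867.2 = 1092.8 MPa
τ_max = K·τ₀ = 1.1996 × 1092.8 = 1311 MPa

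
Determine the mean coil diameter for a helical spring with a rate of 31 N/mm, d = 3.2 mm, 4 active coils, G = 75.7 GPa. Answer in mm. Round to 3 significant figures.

20.0 mm

D = (Gd⁴/(8N_a·k))^(1/3) = (75.7×10³·3.2⁴/(8·4·31))^(1/3)
  = (8001.73)^(1/3) = 20.0014 mm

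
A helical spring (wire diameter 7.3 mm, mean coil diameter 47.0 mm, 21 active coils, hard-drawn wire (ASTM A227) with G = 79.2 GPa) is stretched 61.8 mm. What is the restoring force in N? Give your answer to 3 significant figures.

k = Gd⁴/(8D³N_a) = (79.2×10³)(7.3⁴)/(8·47.0³·21) = 12.895 N/mm
F = k·δ = 12.895 × 61.8 = 796.9 N

797 N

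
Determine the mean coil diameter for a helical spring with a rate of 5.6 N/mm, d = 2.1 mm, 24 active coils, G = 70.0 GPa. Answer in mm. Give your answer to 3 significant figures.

D = (Gd⁴/(8N_a·k))^(1/3) = (70.0×10³·2.1⁴/(8·24·5.6))^(1/3)
  = (1266.15)^(1/3) = 10.8184 mm

10.8 mm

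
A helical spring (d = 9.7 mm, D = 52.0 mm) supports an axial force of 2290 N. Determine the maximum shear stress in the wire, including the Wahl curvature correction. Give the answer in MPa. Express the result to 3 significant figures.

428 MPa

Spring index C = D/d = 52.0/9.7 = 5.3608
K_W = (4C−1)/(4C−4) + 0.615/C = 20.443/17.443 + 0.1147 = 1.2867
τ₀ = 8FD/(πd³) = 8·2290·52.0/(π·9.7³) = 952640/2867.2 = 332.25 MPa
τ_max = K·τ₀ = 1.2867 × 332.25 = 427.51 MPa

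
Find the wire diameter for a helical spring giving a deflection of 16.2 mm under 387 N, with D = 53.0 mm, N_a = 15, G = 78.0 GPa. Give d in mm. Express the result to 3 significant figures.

Required rate k = F/δ = 387/16.2 = 23.889 N/mm
d = (8D³N_a·k / G)^(1/4) = (8·53.0³·15·23.889 / (78.0×10³))^0.25
  = (5471.5)^0.25 = 8.6006 mm

8.60 mm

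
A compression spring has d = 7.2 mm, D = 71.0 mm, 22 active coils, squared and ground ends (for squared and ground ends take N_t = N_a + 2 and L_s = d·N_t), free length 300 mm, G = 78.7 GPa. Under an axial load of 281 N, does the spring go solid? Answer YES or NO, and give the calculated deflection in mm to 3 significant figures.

NO, δ = 83.7 mm

k = Gd⁴/(8D³N_a) = (78.7×10³)(7.2⁴)/(8·71.0³·22) = 3.3575 N/mm
N_t = 24; L_s = 7.2·24 = 172.8 mm; δ_solid = L₀ − L_s = 300 − 172.8 = 127.2 mm
δ = F/k = 281/3.3575 = 83.693 mm
δ < δ_solid → spring does not go solid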